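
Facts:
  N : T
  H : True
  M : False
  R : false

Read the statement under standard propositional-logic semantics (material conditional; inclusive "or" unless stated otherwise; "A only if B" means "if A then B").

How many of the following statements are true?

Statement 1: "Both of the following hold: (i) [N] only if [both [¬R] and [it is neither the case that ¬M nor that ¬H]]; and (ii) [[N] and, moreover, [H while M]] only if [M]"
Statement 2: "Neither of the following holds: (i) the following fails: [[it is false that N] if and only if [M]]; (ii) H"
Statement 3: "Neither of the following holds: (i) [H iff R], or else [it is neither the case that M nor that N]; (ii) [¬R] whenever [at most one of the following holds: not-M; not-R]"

0

Statement 1: Formalization: (N → (¬R ∧ (¬M ↓ ¬H))) ∧ ((N ∧ (H ∧ M)) → M)

¬R = ¬F = T
¬M = ¬F = T
¬H = ¬T = F
¬M ↓ ¬H = T ↓ F = F
¬R ∧ (¬M ↓ ¬H) = T ∧ F = F
N → (¬R ∧ (¬M ↓ ¬H)) = T → F = F
H ∧ M = T ∧ F = F
N ∧ (H ∧ M) = T ∧ F = F
(N ∧ (H ∧ M)) → M = F → F = T
(N → (¬R ∧ (¬M ↓ ¬H))) ∧ ((N ∧ (H ∧ M)) → M) = F ∧ T = F
Thus Statement 1 is false.

Statement 2: Formalization: ¬(¬N ↔ M) ↓ H

¬N = ¬T = F
¬N ↔ M = F ↔ F = T
¬(¬N ↔ M) = ¬T = F
¬(¬N ↔ M) ↓ H = F ↓ T = F
Thus Statement 2 is false.

Statement 3: In symbols: ((H ↔ R) ∨ (M ↓ N)) ↓ ((¬M ↑ ¬R) → ¬R)

H ↔ R = T ↔ F = F
M ↓ N = F ↓ T = F
(H ↔ R) ∨ (M ↓ N) = F ∨ F = F
¬M = ¬F = T
¬R = ¬F = T
¬M ↑ ¬R = T ↑ T = F
¬R = ¬F = T
(¬M ↑ ¬R) → ¬R = F → T = T
((H ↔ R) ∨ (M ↓ N)) ↓ ((¬M ↑ ¬R) → ¬R) = F ↓ T = F
Hence Statement 3 is false.

Count: 0.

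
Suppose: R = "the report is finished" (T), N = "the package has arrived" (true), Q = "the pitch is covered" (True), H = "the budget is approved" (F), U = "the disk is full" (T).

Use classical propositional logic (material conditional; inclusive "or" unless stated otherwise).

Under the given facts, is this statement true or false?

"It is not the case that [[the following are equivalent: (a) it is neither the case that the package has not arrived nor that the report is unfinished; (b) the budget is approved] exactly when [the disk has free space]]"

False.

This is not (((not N nor not R) iff H) iff not U).

not N = not True = False
not R = not True = False
not N nor not R = False nor False = True
(not N nor not R) iff H = True iff False = False
not U = not True = False
((not N nor not R) iff H) iff not U = False iff False = True
not (((not N nor not R) iff H) iff not U) = not True = False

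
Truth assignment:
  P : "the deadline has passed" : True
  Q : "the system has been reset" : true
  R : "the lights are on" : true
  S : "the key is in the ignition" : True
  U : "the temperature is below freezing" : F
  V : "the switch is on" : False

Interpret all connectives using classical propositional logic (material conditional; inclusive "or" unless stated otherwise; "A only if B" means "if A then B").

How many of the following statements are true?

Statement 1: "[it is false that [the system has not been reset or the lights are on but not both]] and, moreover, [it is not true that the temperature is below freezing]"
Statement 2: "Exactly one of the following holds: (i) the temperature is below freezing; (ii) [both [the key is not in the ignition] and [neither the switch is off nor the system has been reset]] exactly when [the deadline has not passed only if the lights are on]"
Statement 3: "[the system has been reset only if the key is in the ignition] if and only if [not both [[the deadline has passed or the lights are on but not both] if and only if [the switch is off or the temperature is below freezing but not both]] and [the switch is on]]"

1

Statement 1: Formalization: ~(~Q xor R) & ~U

~Q = ~T = F
~Q xor R = F xor T = T
~(~Q xor R) = ~T = F
~U = ~F = T
~(~Q xor R) & ~U = F & T = F
Hence Statement 1 is false.

Statement 2: Parsed as U xor ((~S & (~V nor Q)) <-> (~P -> R))

~S = ~T = F
~V = ~F = T
~V nor Q = T nor T = F
~S & (~V nor Q) = F & F = F
~P = ~T = F
~P -> R = F -> T = T
(~S & (~V nor Q)) <-> (~P -> R) = F <-> T = F
U xor ((~S & (~V nor Q)) <-> (~P -> R)) = F xor F = F
So Statement 2 is false.

Statement 3: In symbols: (Q -> S) <-> (((P xor R) <-> (~V xor U)) nand V)

Q -> S = T -> T = T
P xor R = T xor T = F
~V = ~F = T
~V xor U = T xor F = T
(P xor R) <-> (~V xor U) = F <-> T = F
((P xor R) <-> (~V xor U)) nand V = F nand F = T
(Q -> S) <-> (((P xor R) <-> (~V xor U)) nand V) = T <-> T = T
So Statement 3 is true.

1 of the 3 statements is true.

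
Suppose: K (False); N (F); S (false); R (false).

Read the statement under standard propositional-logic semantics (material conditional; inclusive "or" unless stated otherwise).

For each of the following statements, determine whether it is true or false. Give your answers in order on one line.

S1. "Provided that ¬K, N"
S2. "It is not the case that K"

S1 False / S2 True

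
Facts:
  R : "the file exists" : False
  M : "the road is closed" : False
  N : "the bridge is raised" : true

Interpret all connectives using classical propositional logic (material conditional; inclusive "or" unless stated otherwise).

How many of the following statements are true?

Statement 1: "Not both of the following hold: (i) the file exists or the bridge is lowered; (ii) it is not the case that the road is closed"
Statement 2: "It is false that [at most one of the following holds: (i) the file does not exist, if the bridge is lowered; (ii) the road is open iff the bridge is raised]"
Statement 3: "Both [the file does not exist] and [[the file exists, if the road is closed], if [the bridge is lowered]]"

3

Statement 1: Parsed as (R or not N) nand not M

not N = not True = False
R or not N = False or False = False
not M = not False = True
(R or not N) nand not M = False nand True = True
Thus Statement 1 is true.

Statement 2: Formalization: not ((not N -> not R) nand (not M iff N))

not N = not True = False
not R = not False = True
not N -> not R = False -> True = True
not M = not False = True
not M iff N = True iff True = True
(not N -> not R) nand (not M iff N) = True nand True = False
not ((not N -> not R) nand (not M iff N)) = not False = True
So Statement 2 is true.

Statement 3: Formalization: not R and (not N -> (M -> R))

not R = not False = True
not N = not True = False
M -> R = False -> False = True
not N -> (M -> R) = False -> True = True
not R and (not N -> (M -> R)) = True and True = True
Hence Statement 3 is true.

True statements: 3.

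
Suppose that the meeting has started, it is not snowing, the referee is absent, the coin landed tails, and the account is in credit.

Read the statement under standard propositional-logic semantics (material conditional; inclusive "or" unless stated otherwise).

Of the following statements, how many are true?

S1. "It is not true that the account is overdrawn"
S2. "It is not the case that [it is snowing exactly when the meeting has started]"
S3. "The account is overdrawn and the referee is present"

2

Let H = "the account is overdrawn" (False), G = "it is snowing" (False), W = "the meeting has started" (True), L = "the referee is present" (False).

S1: Parsed as not H

not H = not False = True
Thus S1 is true.

S2: Parsed as not (G iff W)

G iff W = False iff True = False
not (G iff W) = not False = True
Thus S2 is true.

S3: This is H and L.

H and L = False and False = False
Thus S3 is false.

Count: 2.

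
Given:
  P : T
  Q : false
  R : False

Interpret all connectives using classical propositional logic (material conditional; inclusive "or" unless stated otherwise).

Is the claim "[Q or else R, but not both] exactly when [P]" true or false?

Parsed as (Q xor R) iff P

Q xor R = False xor False = False
(Q xor R) iff P = False iff True = False

False.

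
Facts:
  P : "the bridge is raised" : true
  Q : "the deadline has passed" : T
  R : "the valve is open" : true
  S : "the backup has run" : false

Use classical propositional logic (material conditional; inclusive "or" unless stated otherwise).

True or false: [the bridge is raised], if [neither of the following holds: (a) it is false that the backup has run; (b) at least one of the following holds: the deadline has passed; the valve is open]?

true

Formalization: (not S nor (Q or R)) -> P

not S = not False = True
Q or R = True or True = True
not S nor (Q or R) = True nor True = False
(not S nor (Q or R)) -> P = False -> True = True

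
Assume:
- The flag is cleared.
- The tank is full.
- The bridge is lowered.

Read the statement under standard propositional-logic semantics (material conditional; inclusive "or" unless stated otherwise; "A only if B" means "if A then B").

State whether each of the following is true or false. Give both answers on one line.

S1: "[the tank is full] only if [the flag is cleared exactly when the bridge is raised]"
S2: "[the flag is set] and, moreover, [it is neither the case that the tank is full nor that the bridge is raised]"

S1 false, S2 false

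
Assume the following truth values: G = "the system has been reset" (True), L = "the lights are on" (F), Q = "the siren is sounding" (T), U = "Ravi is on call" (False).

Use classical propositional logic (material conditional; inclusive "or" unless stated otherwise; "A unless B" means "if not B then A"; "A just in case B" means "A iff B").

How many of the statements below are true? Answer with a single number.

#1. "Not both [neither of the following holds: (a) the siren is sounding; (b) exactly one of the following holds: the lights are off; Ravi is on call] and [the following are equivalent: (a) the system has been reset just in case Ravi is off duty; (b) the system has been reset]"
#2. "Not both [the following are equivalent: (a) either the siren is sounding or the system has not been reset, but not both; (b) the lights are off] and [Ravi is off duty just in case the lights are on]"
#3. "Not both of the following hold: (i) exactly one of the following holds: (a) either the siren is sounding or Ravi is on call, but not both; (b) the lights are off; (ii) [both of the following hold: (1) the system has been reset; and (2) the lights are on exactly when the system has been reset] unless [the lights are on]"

3

#1: In symbols: (Q ↓ (¬L ⊕ U)) ↑ ((G ↔ ¬U) ↔ G)

¬L = ¬F = T
¬L ⊕ U = T ⊕ F = T
Q ↓ (¬L ⊕ U) = T ↓ T = F
¬U = ¬F = T
G ↔ ¬U = T ↔ T = T
(G ↔ ¬U) ↔ G = T ↔ T = T
(Q ↓ (¬L ⊕ U)) ↑ ((G ↔ ¬U) ↔ G) = F ↑ T = T
Thus #1 is true.

#2: This is ((Q ⊕ ¬G) ↔ ¬L) ↑ (¬U ↔ L).

¬G = ¬T = F
Q ⊕ ¬G = T ⊕ F = T
¬L = ¬F = T
(Q ⊕ ¬G) ↔ ¬L = T ↔ T = T
¬U = ¬F = T
¬U ↔ L = T ↔ F = F
((Q ⊕ ¬G) ↔ ¬L) ↑ (¬U ↔ L) = T ↑ F = T
Thus #2 is true.

#3: Formalization: ((Q ⊕ U) ⊕ ¬L) ↑ ((G ∧ (L ↔ G)) ∨ L)

Q ⊕ U = T ⊕ F = T
¬L = ¬F = T
(Q ⊕ U) ⊕ ¬L = T ⊕ T = F
L ↔ G = F ↔ T = F
G ∧ (L ↔ G) = T ∧ F = F
(G ∧ (L ↔ G)) ∨ L = F ∨ F = F
((Q ⊕ U) ⊕ ¬L) ↑ ((G ∧ (L ↔ G)) ∨ L) = F ↑ F = T
Hence #3 is true.

3 of the 3 statements are true.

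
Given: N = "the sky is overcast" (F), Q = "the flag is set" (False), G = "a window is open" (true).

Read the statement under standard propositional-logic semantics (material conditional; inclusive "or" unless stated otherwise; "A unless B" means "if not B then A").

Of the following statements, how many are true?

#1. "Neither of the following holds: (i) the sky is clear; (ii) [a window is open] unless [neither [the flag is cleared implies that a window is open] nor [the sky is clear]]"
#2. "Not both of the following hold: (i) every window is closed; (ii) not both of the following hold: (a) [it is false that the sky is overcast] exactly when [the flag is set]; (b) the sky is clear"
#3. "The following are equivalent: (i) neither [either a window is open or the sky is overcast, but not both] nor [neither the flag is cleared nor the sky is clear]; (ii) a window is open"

#1: Parsed as ¬N ↓ (G ∨ ((¬Q → G) ↓ ¬N))

¬N = ¬F = T
¬Q = ¬F = T
¬Q → G = T → T = T
¬N = ¬F = T
(¬Q → G) ↓ ¬N = T ↓ T = F
G ∨ ((¬Q → G) ↓ ¬N) = T ∨ F = T
¬N ↓ (G ∨ ((¬Q → G) ↓ ¬N)) = T ↓ T = F
So #1 is false.

#2: In symbols: ¬G ↑ ((¬N ↔ Q) ↑ ¬N)

¬G = ¬T = F
¬N = ¬F = T
¬N ↔ Q = T ↔ F = F
¬N = ¬F = T
(¬N ↔ Q) ↑ ¬N = F ↑ T = T
¬G ↑ ((¬N ↔ Q) ↑ ¬N) = F ↑ T = T
So #2 is true.

#3: In symbols: ((G ⊕ N) ↓ (¬Q ↓ ¬N)) ↔ G

G ⊕ N = T ⊕ F = T
¬Q = ¬F = T
¬N = ¬F = T
¬Q ↓ ¬N = T ↓ T = F
(G ⊕ N) ↓ (¬Q ↓ ¬N) = T ↓ F = F
((G ⊕ N) ↓ (¬Q ↓ ¬N)) ↔ G = F ↔ T = F
Thus #3 is false.

Count: 1.

1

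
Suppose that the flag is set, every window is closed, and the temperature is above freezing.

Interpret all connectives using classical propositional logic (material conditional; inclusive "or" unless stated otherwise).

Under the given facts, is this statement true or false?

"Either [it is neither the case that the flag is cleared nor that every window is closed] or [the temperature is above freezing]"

Let P = "the flag is set" (T), Q = "a window is open" (F), R = "the temperature is below freezing" (F).
This is (¬P ↓ ¬Q) ∨ ¬R.

¬P = ¬T = F
¬Q = ¬F = T
¬P ↓ ¬Q = F ↓ T = F
¬R = ¬F = T
(¬P ↓ ¬Q) ∨ ¬R = F ∨ T = T

true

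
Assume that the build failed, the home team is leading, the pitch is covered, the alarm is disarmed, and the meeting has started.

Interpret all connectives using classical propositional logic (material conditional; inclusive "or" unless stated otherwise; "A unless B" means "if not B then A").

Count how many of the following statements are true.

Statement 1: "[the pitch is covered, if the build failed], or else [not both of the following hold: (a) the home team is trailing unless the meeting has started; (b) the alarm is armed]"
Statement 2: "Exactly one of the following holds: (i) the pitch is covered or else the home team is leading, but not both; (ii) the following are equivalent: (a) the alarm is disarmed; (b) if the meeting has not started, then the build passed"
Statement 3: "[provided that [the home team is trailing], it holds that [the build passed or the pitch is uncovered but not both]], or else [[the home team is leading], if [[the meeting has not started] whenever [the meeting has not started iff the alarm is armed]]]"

3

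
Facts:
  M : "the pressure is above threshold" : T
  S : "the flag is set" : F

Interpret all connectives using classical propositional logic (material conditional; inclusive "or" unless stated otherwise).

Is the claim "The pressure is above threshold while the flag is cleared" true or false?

Values: M=T, S=F.
This is M ∧ ¬S.

¬S = ¬F = T
M ∧ ¬S = T ∧ T = T

True.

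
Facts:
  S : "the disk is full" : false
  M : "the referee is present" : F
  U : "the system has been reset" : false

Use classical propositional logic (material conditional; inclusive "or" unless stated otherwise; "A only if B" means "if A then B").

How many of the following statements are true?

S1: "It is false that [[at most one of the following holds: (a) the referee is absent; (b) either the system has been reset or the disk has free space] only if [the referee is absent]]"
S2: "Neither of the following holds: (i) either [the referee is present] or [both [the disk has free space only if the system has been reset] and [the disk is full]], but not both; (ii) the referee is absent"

0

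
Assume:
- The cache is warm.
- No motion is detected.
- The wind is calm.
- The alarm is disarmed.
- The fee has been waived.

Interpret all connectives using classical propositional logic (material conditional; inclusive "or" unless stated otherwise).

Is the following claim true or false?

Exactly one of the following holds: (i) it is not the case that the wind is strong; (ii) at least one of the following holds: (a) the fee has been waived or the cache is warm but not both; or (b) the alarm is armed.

Let R = "the wind is strong" (F), U = "the fee has been waived" (T), P = "the cache is warm" (T), S = "the alarm is armed" (F).
This is ~R xor ((U xor P) | S).

~R = ~F = T
U xor P = T xor T = F
(U xor P) | S = F | F = F
~R xor ((U xor P) | S) = T xor F = T

The statement is true.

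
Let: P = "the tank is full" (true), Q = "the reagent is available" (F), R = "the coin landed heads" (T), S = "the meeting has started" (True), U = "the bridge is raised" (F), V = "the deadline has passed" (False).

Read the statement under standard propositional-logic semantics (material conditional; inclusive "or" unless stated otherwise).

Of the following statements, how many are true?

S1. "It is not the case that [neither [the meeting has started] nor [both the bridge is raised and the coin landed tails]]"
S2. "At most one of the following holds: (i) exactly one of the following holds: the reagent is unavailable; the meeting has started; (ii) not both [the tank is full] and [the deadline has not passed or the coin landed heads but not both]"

S1: Parsed as ~(S nor (U & ~R))

~R = ~T = F
U & ~R = F & F = F
S nor (U & ~R) = T nor F = F
~(S nor (U & ~R)) = ~F = T
Hence S1 is true.

S2: Formalization: (~Q xor S) nand (P nand (~V xor R))

~Q = ~F = T
~Q xor S = T xor T = F
~V = ~F = T
~V xor R = T xor T = F
P nand (~V xor R) = T nand F = T
(~Q xor S) nand (P nand (~V xor R)) = F nand T = T
Hence S2 is true.

Count: 2.

2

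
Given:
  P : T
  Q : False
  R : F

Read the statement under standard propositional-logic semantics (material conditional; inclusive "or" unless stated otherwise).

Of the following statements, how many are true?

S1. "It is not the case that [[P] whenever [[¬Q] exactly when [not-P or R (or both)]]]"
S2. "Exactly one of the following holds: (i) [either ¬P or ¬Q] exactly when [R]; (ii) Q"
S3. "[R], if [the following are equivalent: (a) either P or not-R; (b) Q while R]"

1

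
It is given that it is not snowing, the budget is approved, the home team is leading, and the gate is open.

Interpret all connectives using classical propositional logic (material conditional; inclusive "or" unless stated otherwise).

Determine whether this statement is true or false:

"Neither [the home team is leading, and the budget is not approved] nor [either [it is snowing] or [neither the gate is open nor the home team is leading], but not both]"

Let N = "the home team is leading" (T), W = "the budget is approved" (T), M = "it is snowing" (F), H = "the gate is open" (T).
Formalization: (N ∧ ¬W) ↓ (M ⊕ (H ↓ N))

¬W = ¬T = F
N ∧ ¬W = T ∧ F = F
H ↓ N = T ↓ T = F
M ⊕ (H ↓ N) = F ⊕ F = F
(N ∧ ¬W) ↓ (M ⊕ (H ↓ N)) = F ↓ F = T

True.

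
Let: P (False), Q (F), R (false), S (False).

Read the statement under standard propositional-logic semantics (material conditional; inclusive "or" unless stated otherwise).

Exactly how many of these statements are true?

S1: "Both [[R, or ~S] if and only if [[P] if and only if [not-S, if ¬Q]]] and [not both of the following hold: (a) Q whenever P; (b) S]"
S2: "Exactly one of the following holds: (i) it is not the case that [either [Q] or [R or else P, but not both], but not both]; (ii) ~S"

S1: Formalization: ((R or not S) iff (P iff (not Q -> not S))) and ((P -> Q) nand S)

not S = not False = True
R or not S = False or True = True
not Q = not False = True
not S = not False = True
not Q -> not S = True -> True = True
P iff (not Q -> not S) = False iff True = False
(R or not S) iff (P iff (not Q -> not S)) = True iff False = False
P -> Q = False -> False = True
(P -> Q) nand S = True nand False = True
((R or not S) iff (P iff (not Q -> not S))) and ((P -> Q) nand S) = False and True = False
Hence S1 is false.

S2: Parsed as not (Q xor (R xor P)) xor not S

R xor P = False xor False = False
Q xor (R xor P) = False xor False = False
not (Q xor (R xor P)) = not False = True
not S = not False = True
not (Q xor (R xor P)) xor not S = True xor True = False
Thus S2 is false.

True statements: 0 (none).

0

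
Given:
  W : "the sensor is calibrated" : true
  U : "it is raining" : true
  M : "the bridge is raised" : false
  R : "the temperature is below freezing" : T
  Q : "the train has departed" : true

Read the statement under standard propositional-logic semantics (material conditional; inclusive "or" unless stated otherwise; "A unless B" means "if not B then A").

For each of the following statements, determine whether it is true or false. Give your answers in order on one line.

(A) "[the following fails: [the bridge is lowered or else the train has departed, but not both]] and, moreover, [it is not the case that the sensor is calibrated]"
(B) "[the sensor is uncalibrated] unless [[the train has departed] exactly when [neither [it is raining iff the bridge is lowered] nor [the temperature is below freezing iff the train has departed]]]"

(A): Formalization: ~(~M xor Q) & ~W

~M = ~F = T
~M xor Q = T xor T = F
~(~M xor Q) = ~F = T
~W = ~T = F
~(~M xor Q) & ~W = T & F = F
Hence (A) is false.

(B): Formalization: ~W | (Q <-> ((U <-> ~M) nor (R <-> Q)))

~W = ~T = F
~M = ~F = T
U <-> ~M = T <-> T = T
R <-> Q = T <-> T = T
(U <-> ~M) nor (R <-> Q) = T nor T = F
Q <-> ((U <-> ~M) nor (R <-> Q)) = T <-> F = F
~W | (Q <-> ((U <-> ~M) nor (R <-> Q))) = F | F = F
Thus (B) is false.

(A) False; (B) False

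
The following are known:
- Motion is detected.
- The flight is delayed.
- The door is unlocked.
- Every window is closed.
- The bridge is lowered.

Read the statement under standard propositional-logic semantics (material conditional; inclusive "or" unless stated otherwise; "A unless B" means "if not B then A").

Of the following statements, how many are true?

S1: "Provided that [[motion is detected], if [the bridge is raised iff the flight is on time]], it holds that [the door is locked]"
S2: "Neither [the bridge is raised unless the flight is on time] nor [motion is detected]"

Let Q = "the bridge is raised" (False), R = "the flight is delayed" (True), G = "motion is detected" (True), D = "the door is locked" (False).

S1: Parsed as ((Q iff not R) -> G) -> D

not R = not True = False
Q iff not R = False iff False = True
(Q iff not R) -> G = True -> True = True
((Q iff not R) -> G) -> D = True -> False = False
Thus S1 is false.

S2: This is (Q or not R) nor G.

not R = not True = False
Q or not R = False or False = False
(Q or not R) nor G = False nor True = False
So S2 is false.

0 of the 2 statements are true (none).

0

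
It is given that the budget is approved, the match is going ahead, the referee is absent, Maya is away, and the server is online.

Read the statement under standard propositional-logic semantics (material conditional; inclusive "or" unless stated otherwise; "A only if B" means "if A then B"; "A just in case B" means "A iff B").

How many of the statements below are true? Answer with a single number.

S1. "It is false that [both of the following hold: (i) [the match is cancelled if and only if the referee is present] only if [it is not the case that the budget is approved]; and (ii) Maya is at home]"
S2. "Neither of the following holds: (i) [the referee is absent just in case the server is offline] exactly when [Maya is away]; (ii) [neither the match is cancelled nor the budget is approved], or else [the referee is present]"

2

Let Q = "the match is cancelled" (F), R = "the referee is present" (F), P = "the budget is approved" (T), S = "Maya is at home" (F), U = "the server is online" (T).

S1: In symbols: ~(((Q <-> R) -> ~P) & S)

Q <-> R = F <-> F = T
~P = ~T = F
(Q <-> R) -> ~P = T -> F = F
((Q <-> R) -> ~P) & S = F & F = F
~(((Q <-> R) -> ~P) & S) = ~F = T
Thus S1 is true.

S2: This is ((~R <-> ~U) <-> ~S) nor ((Q nor P) | R).

~R = ~F = T
~U = ~T = F
~R <-> ~U = T <-> F = F
~S = ~F = T
(~R <-> ~U) <-> ~S = F <-> T = F
Q nor P = F nor T = F
(Q nor P) | R = F | F = F
((~R <-> ~U) <-> ~S) nor ((Q nor P) | R) = F nor F = T
So S2 is true.

Count: 2.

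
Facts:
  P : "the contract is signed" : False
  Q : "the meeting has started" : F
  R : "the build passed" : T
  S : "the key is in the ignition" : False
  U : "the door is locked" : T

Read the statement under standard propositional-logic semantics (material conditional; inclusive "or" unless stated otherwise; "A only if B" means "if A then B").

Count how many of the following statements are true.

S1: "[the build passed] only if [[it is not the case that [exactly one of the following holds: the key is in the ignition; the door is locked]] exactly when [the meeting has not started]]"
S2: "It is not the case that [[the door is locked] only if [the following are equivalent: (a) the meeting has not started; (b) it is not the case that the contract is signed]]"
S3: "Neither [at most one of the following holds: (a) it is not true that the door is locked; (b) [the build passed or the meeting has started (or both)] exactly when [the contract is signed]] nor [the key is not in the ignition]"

0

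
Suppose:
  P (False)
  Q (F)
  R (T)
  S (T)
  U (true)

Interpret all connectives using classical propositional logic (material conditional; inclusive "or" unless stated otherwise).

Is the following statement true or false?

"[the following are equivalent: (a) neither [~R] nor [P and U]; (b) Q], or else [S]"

In symbols: ((not R nor (P and U)) iff Q) or S

not R = not True = False
P and U = False and True = False
not R nor (P and U) = False nor False = True
(not R nor (P and U)) iff Q = True iff False = False
((not R nor (P and U)) iff Q) or S = False or True = True

True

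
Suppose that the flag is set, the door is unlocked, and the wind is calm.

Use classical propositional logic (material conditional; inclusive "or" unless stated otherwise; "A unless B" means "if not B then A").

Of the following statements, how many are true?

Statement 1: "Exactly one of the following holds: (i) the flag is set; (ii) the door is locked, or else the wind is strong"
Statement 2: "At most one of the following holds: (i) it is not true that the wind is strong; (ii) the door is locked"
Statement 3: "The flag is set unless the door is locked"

3

Let L = "the flag is set" (True), R = "the door is locked" (False), U = "the wind is strong" (False).

Statement 1: In symbols: L xor (R or U)

R or U = False or False = False
L xor (R or U) = True xor False = True
Thus Statement 1 is true.

Statement 2: This is not U nand R.

not U = not False = True
not U nand R = True nand False = True
Thus Statement 2 is true.

Statement 3: Formalization: L or R

L or R = True or False = True
Hence Statement 3 is true.

3 of the 3 statements are true (Statement 1, Statement 2, Statement 3).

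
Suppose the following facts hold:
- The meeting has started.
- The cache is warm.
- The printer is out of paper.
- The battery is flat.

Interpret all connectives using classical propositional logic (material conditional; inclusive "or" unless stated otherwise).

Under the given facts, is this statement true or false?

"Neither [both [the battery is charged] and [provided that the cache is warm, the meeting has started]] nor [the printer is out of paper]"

Let S = "the battery is charged" (F), Q = "the cache is warm" (T), P = "the meeting has started" (T), R = "the printer has paper" (F).
In symbols: (S & (Q -> P)) nor ~R

Q -> P = T -> T = T
S & (Q -> P) = F & T = F
~R = ~F = T
(S & (Q -> P)) nor ~R = F nor T = F

The statement is false.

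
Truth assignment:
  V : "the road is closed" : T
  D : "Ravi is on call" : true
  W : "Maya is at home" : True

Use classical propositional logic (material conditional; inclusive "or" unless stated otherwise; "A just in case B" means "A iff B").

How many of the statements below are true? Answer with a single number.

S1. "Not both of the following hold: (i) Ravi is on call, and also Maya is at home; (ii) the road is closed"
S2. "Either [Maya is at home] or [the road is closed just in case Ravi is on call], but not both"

S1: This is (D and W) nand V.

D and W = True and True = True
(D and W) nand V = True nand True = False
Hence S1 is false.

S2: This is W xor (V iff D).

V iff D = True iff True = True
W xor (V iff D) = True xor True = False
Hence S2 is false.

0 of the 2 statements are true (none).

0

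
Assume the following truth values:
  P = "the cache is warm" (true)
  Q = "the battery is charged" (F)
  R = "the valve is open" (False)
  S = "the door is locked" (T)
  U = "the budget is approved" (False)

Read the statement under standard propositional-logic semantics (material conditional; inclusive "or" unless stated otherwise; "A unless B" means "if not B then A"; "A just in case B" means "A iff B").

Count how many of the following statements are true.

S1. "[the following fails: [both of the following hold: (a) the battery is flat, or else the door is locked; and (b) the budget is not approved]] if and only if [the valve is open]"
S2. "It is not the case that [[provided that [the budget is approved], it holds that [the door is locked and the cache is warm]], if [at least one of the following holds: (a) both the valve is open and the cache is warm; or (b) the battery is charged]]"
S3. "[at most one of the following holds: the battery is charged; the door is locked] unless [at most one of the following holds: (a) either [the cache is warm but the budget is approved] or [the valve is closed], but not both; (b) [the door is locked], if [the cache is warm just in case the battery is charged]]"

2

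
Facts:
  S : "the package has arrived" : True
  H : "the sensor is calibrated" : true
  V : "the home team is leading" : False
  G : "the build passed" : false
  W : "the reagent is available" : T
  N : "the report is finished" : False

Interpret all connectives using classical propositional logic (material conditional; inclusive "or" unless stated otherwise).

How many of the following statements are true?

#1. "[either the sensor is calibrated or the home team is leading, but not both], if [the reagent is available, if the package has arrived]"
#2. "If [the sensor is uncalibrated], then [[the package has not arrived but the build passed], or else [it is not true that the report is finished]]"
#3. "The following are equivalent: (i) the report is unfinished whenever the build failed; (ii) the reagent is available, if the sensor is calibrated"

3

#1: In symbols: (S -> W) -> (H xor V)

S -> W = T -> T = T
H xor V = T xor F = T
(S -> W) -> (H xor V) = T -> T = T
Hence #1 is true.

#2: Formalization: ~H -> ((~S & G) | ~N)

~H = ~T = F
~S = ~T = F
~S & G = F & F = F
~N = ~F = T
(~S & G) | ~N = F | T = T
~H -> ((~S & G) | ~N) = F -> T = T
Hence #2 is true.

#3: This is (~G -> ~N) <-> (H -> W).

~G = ~F = T
~N = ~F = T
~G -> ~N = T -> T = T
H -> W = T -> T = T
(~G -> ~N) <-> (H -> W) = T <-> T = T
Thus #3 is true.

True statements: 3 (#1, #2, #3).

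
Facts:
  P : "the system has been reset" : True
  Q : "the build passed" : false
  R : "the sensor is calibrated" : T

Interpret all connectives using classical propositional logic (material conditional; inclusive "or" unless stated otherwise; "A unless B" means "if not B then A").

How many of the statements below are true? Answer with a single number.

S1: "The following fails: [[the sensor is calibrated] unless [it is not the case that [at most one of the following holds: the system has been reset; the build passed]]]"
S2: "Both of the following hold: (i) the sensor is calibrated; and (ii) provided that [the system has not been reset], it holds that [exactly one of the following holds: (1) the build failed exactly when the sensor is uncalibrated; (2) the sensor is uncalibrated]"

1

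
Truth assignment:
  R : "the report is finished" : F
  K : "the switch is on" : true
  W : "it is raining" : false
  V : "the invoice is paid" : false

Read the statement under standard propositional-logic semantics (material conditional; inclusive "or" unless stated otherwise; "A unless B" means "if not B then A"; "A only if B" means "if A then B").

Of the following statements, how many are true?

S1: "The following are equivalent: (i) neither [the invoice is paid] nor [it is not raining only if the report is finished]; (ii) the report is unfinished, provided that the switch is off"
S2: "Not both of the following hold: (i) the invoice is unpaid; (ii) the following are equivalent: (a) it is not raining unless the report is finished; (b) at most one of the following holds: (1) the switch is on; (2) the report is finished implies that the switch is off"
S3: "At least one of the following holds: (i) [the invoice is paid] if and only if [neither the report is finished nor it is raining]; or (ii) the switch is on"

3

S1: In symbols: (V nor (not W -> R)) iff (not K -> not R)

not W = not False = True
not W -> R = True -> False = False
V nor (not W -> R) = False nor False = True
not K = not True = False
not R = not False = True
not K -> not R = False -> True = True
(V nor (not W -> R)) iff (not K -> not R) = True iff True = True
Hence S1 is true.

S2: Parsed as not V nand ((not W or R) iff (K nand (R -> not K)))

not V = not False = True
not W = not False = True
not W or R = True or False = True
not K = not True = False
R -> not K = False -> False = True
K nand (R -> not K) = True nand True = False
(not W or R) iff (K nand (R -> not K)) = True iff False = False
not V nand ((not W or R) iff (K nand (R -> not K))) = True nand False = True
Thus S2 is true.

S3: This is (V iff (R nor W)) or K.

R nor W = False nor False = True
V iff (R nor W) = False iff True = False
(V iff (R nor W)) or K = False or True = True
So S3 is true.

3 of the 3 statements are true (S1, S2, S3).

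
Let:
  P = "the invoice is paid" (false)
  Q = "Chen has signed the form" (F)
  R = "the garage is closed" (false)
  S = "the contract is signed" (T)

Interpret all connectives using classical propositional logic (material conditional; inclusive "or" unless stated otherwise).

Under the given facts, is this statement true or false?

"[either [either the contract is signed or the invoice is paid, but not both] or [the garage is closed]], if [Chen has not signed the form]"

This is not Q -> ((S xor P) or R).

not Q = not False = True
S xor P = True xor False = True
(S xor P) or R = True or False = True
not Q -> ((S xor P) or R) = True -> True = True

True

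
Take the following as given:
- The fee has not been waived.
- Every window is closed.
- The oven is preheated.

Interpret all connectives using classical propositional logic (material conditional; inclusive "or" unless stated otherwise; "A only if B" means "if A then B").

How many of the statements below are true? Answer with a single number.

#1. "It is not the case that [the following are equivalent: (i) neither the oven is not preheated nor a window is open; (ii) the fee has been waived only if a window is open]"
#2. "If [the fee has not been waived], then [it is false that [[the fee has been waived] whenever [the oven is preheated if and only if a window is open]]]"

0

Let L = "the oven is preheated" (T), V = "a window is open" (F), P = "the fee has been waived" (F).

#1: Parsed as ¬((¬L ↓ V) ↔ (P → V))

¬L = ¬T = F
¬L ↓ V = F ↓ F = T
P → V = F → F = T
(¬L ↓ V) ↔ (P → V) = T ↔ T = T
¬((¬L ↓ V) ↔ (P → V)) = ¬T = F
Hence #1 is false.

#2: In symbols: ¬P → ¬((L ↔ V) → P)

¬P = ¬F = T
L ↔ V = T ↔ F = F
(L ↔ V) → P = F → F = T
¬((L ↔ V) → P) = ¬T = F
¬P → ¬((L ↔ V) → P) = T → F = F
Hence #2 is false.

True statements: 0 (none).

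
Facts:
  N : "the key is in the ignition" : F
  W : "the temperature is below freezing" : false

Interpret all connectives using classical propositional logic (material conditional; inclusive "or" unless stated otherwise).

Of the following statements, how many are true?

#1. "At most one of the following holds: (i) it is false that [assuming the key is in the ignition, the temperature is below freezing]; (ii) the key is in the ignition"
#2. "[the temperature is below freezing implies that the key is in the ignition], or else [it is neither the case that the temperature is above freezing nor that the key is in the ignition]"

#1: In symbols: not (N -> W) nand N

N -> W = False -> False = True
not (N -> W) = not True = False
not (N -> W) nand N = False nand False = True
Hence #1 is true.

#2: This is (W -> N) or (not W nor N).

W -> N = False -> False = True
not W = not False = True
not W nor N = True nor False = False
(W -> N) or (not W nor N) = True or False = True
So #2 is true.

True statements: 2.

2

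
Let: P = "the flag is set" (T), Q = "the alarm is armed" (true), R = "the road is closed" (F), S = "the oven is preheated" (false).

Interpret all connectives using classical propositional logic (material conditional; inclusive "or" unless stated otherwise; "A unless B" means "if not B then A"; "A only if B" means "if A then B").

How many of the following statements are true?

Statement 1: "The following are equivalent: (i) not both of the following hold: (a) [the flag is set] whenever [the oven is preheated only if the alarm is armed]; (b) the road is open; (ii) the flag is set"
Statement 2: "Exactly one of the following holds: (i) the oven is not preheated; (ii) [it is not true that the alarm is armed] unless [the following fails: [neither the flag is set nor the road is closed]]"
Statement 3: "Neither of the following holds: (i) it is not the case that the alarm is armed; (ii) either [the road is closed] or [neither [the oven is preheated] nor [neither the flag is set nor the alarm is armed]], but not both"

Statement 1: Formalization: (((S -> Q) -> P) nand ~R) <-> P

S -> Q = F -> T = T
(S -> Q) -> P = T -> T = T
~R = ~F = T
((S -> Q) -> P) nand ~R = T nand T = F
(((S -> Q) -> P) nand ~R) <-> P = F <-> T = F
So Statement 1 is false.

Statement 2: Formalization: ~S xor (~Q | ~(P nor R))

~S = ~F = T
~Q = ~T = F
P nor R = T nor F = F
~(P nor R) = ~F = T
~Q | ~(P nor R) = F | T = T
~S xor (~Q | ~(P nor R)) = T xor T = F
Thus Statement 2 is false.

Statement 3: Formalization: ~Q nor (R xor (S nor (P nor Q)))

~Q = ~T = F
P nor Q = T nor T = F
S nor (P nor Q) = F nor F = T
R xor (S nor (P nor Q)) = F xor T = T
~Q nor (R xor (S nor (P nor Q))) = F nor T = F
Thus Statement 3 is false.

True statements: 0 (none).

0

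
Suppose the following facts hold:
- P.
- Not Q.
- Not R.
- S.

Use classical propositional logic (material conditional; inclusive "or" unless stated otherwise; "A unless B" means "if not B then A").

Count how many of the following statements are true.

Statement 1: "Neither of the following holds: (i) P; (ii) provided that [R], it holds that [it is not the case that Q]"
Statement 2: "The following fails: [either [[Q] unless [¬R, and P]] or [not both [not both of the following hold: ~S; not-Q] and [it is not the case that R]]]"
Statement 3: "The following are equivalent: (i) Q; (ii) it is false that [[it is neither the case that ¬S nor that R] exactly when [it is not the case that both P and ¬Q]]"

Statement 1: In symbols: P nor (R -> not Q)

not Q = not False = True
R -> not Q = False -> True = True
P nor (R -> not Q) = True nor True = False
Thus Statement 1 is false.

Statement 2: Formalization: not ((Q or (not R and P)) or ((not S nand not Q) nand not R))

not R = not False = True
not R and P = True and True = True
Q or (not R and P) = False or True = True
not S = not True = False
not Q = not False = True
not S nand not Q = False nand True = True
not R = not False = True
(not S nand not Q) nand not R = True nand True = False
(Q or (not R and P)) or ((not S nand not Q) nand not R) = True or False = True
not ((Q or (not R and P)) or ((not S nand not Q) nand not R)) = not True = False
Thus Statement 2 is false.

Statement 3: This is Q iff not ((not S nor R) iff (P nand not Q)).

not S = not True = False
not S nor R = False nor False = True
not Q = not False = True
P nand not Q = True nand True = False
(not S nor R) iff (P nand not Q) = True iff False = False
not ((not S nor R) iff (P nand not Q)) = not False = True
Q iff not ((not S nor R) iff (P nand not Q)) = False iff True = False
So Statement 3 is false.

True statements: 0 (none).

0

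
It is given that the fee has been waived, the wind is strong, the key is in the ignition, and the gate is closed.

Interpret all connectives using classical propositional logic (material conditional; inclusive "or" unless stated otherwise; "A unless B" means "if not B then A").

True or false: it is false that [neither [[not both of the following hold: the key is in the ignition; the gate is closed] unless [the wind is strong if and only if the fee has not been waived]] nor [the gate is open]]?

False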